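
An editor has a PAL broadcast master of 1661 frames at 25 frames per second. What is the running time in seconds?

66.44 seconds

Running time = 1661 / (25) = 66.44 s.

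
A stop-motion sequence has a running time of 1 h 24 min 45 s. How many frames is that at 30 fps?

152550 frames

1 h 24 min 45 s = 5085 s.
Frames = 5085 × 30 = 152550.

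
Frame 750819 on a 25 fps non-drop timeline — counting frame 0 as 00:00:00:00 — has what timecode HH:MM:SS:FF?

750819 ÷ 25 = 30032 full seconds, remainder 19 frames.
30032 s = 8 h 20 min 32 s.
Timecode: 08:20:32:19.

08:20:32:19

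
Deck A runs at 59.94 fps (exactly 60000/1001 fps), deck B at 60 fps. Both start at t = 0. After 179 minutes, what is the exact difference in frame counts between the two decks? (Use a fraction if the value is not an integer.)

179 min = 10740 s.
A emits 60000/1001 × 10740 = 644400000/1001 frames; B emits 60 × 10740 = 644400.
Difference = 644400/1001 frames (≈ 643.7562); B is ahead of A.

644400/1001 frames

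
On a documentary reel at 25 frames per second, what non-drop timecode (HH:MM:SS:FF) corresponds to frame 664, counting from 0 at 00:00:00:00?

664 ÷ 25 = 26 full seconds, remainder 14 frames.
26 s = 0 h 0 min 26 s.
Timecode: 00:00:26:14.

00:00:26:14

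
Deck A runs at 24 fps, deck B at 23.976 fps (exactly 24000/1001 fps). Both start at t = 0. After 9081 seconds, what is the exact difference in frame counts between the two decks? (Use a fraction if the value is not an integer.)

A emits 24 × 9081 = 217944 frames; B emits 24000/1001 × 9081 = 217944000/1001.
Difference = 217944/1001 frames (≈ 217.7263); B is behind A.

217944/1001 frames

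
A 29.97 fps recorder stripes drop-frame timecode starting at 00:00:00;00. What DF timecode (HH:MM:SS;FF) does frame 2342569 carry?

Ten DF minutes hold 17982 frames, so frame 2342569 lies in block 130 (frames 2337660–2355641) with 4909 frames into that block.
The block's first minute is 1800 frames and the rest 1798 each; 4909 frames reaches minute 2, so 130 × 18 + 2 × 2 = 2344 labels have been skipped so far.
Adding those back, label number 2342569 + 2344 = 2344913 at 30 labels/s is 78163 s + 23 f = 21 h 42 min 43 s frame 23, i.e. 21:42:43;23.

21:42:43;23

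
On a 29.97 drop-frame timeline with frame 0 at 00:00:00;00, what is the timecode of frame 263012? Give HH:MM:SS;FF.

02:26:15;26

Each 10-minute DF block holds 10 × 60 × 30 − 9 × 2 = 17982 frames. 263012 ÷ 17982 → 14 full blocks, remainder 11264.
Within the partial block the first minute is 1800 frames and each further minute 1798, so 6 further minute boundaries passed. Total skipped labels = 18 × 14 + 2 × 6 = 264.
Non-drop label index = 263012 + 264 = 263276; at 30 labels/s that is 02:26:15:26, i.e. DF 02:26:15;26.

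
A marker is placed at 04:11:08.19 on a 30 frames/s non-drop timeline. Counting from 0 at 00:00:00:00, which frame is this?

frame 452059

Total seconds to the label: (4 × 3600 + 11 × 60 + 8) = 15068.
Frame index = 15068 × 30 + 19 = 452059.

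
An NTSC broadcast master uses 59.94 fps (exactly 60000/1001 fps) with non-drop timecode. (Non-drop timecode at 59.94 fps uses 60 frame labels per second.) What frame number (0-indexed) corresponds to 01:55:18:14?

frame 415094

Total seconds to the label: (1 × 3600 + 55 × 60 + 18) = 6918.
Frame index = 6918 × 60 + 14 = 415094.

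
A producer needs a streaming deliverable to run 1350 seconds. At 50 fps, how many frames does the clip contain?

67500 frames

Frames = 1350 × 50 = 67500.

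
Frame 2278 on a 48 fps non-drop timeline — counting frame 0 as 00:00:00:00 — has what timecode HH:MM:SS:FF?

00:00:47:22

2278 ÷ 48 = 47 full seconds, remainder 22 frames.
47 s = 0 h 0 min 47 s.
Timecode: 00:00:47:22.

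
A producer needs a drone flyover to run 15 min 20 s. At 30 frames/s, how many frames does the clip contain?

27600 frames

15 min 20 s = 920 s.
Frames = 920 × 30 = 27600.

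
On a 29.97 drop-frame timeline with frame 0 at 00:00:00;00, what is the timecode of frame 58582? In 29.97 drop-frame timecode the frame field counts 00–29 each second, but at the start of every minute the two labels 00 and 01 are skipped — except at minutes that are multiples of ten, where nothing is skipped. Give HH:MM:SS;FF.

Ten DF minutes hold 17982 frames, so frame 58582 lies in block 3 (frames 53946–71927) with 4636 frames into that block.
The block's first minute is 1800 frames and the rest 1798 each; 4636 frames reaches minute 2, so 3 × 18 + 2 × 2 = 58 labels have been skipped so far.
Adding those back, label number 58582 + 58 = 58640 at 30 labels/s is 1954 s + 20 f = 0 h 32 min 34 s frame 20, i.e. 00:32:34;20.

00:32:34;20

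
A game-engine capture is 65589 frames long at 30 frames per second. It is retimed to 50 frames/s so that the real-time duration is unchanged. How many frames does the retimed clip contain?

Target frames = source frames × (target rate / source rate) = 65589 × (50)/(30) = 65589 × 5/3 = 109315.

109315 frames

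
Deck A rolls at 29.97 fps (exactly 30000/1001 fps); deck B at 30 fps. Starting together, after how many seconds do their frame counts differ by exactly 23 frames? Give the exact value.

The gap grows by |30 − 30000/1001| = 30/1001 frames per second.
Time for a 23-frame gap: 23 ÷ (30/1001) = 23023/30 s.

23023/30 seconds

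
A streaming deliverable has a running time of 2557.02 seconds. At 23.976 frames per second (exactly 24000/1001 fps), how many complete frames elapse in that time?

Frames = 2557.02 × 24000/1001 = 61368480/1001 ≈ 61307.1728.
Complete frames: 61307.

61307 frames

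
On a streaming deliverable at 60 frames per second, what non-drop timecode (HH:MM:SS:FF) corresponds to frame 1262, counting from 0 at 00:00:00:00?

1262 ÷ 60 = 21 full seconds, remainder 2 frames.
21 s = 0 h 0 min 21 s.
Timecode: 00:00:21:02.

00:00:21:02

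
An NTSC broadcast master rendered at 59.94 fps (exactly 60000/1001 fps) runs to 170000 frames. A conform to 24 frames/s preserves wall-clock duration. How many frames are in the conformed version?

Target frames = source frames × (target rate / source rate) = 170000 × (24)/(60000/1001) = 170000 × 1001/2500 = 68068.

68068 frames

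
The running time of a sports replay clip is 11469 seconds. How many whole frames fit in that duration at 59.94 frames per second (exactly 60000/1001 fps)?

Frames = 11469 × 60000/1001 = 688140000/1001 ≈ 687452.5475.
Complete frames: 687452.

687452 frames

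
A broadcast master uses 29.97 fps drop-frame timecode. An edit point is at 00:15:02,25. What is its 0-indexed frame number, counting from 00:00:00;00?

As if non-drop at 30 labels/s: (0 × 3600 + 15 × 60 + 2) × 30 + 25 = 27085.
Minute boundaries passed: 15; those not divisible by 10: 15 − 1 = 14; dropped labels = 2 × 14 = 28.
Actual frame index = 27085 − 28 = 27057.

27057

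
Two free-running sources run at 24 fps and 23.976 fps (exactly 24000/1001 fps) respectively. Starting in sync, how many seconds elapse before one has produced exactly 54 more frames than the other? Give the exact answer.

2252.25 seconds

The gap grows by |24000/1001 − 24| = 24/1001 frames per second.
Time for a 54-frame gap: 54 ÷ (24/1001) = 2252.25 s.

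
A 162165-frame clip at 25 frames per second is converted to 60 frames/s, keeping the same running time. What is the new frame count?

Target frames = source frames × (target rate / source rate) = 162165 × (60)/(25) = 162165 × 12/5 = 389196.

389196 frames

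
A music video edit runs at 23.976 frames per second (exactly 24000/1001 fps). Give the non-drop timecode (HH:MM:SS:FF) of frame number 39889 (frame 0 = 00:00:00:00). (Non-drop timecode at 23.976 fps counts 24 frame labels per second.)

39889 ÷ 24 = 1662 full seconds, remainder 1 frame.
1662 s = 0 h 27 min 42 s.
Timecode: 00:27:42:01.

00:27:42:01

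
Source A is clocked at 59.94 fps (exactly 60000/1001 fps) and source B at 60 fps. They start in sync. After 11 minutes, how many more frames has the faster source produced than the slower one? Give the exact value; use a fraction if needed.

3600/91 frames

11 min = 660 s.
A emits 60000/1001 × 660 = 3600000/91 frames; B emits 60 × 660 = 39600.
Difference = 3600/91 frames (≈ 39.5604); B is ahead of A.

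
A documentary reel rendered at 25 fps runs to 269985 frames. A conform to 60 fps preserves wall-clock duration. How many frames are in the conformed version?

647964 frames

Target frames = source frames × (target rate / source rate) = 269985 × (60)/(25) = 269985 × 12/5 = 647964.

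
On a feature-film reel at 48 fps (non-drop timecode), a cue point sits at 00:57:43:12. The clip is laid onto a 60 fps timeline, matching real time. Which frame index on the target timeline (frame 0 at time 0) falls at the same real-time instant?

Source frame index: (0×3600 + 57×60 + 43) × 48 + 12 = 166236.
Real time: 166236 / (48) = 13853/4 s.
Target frame: (13853/4) × (60) = 207795.

frame 207795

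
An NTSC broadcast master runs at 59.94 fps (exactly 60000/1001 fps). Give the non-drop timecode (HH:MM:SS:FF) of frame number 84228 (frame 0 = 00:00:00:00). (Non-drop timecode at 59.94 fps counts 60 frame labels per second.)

84228 ÷ 60 = 1403 full seconds, remainder 48 frames.
1403 s = 0 h 23 min 23 s.
Timecode: 00:23:23:48.

00:23:23:48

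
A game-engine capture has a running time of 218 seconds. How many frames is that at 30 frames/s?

6540 frames

Frames = 218 × 30 = 6540.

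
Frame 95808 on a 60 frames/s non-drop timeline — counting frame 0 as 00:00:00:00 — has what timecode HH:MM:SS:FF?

00:26:36:48

95808 ÷ 60 = 1596 full seconds, remainder 48 frames.
1596 s = 0 h 26 min 36 s.
Timecode: 00:26:36:48.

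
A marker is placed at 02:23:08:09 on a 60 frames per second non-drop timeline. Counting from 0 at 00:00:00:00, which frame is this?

frame 515289

Total seconds to the label: (2 × 3600 + 23 × 60 + 8) = 8588.
Frame index = 8588 × 60 + 9 = 515289.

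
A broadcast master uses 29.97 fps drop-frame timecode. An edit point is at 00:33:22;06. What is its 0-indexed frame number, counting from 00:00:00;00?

Complete 10-minute blocks: 3, each 17982 frames → 53946.
Remaining 3 whole minutes in the current block: 1800 + 2 × 1798 = 5396 frames.
Within the current minute: 22 × 30 + 6 − 2 = 664 (labels ;00/;01 skipped at this minute). Total = 53946 + 5396 + 664 = 60006.

60006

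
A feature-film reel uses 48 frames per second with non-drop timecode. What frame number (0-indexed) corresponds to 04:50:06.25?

835513

Total seconds to the label: (4 × 3600 + 50 × 60 + 6) = 17406.
Frame index = 17406 × 48 + 25 = 835513.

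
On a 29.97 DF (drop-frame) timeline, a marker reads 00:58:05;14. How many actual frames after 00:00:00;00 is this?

As if non-drop at 30 labels/s: (0 × 3600 + 58 × 60 + 5) × 30 + 14 = 104564.
Minute boundaries passed: 58; those not divisible by 10: 58 − 5 = 53; dropped labels = 2 × 53 = 106.
Actual frame index = 104564 − 106 = 104458.

104458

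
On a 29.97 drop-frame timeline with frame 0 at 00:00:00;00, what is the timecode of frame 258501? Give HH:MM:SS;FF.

02:23:45;09

Each 10-minute DF block holds 10 × 60 × 30 − 9 × 2 = 17982 frames. 258501 ÷ 17982 → 14 full blocks, remainder 6753.
Within the partial block the first minute is 1800 frames and each further minute 1798, so 3 further minute boundaries passed. Total skipped labels = 18 × 14 + 2 × 3 = 258.
Non-drop label index = 258501 + 258 = 258759; at 30 labels/s that is 02:23:45:09, i.e. DF 02:23:45;09.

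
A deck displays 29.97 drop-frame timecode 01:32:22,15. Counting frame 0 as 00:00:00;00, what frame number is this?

As if non-drop at 30 labels/s: (1 × 3600 + 32 × 60 + 22) × 30 + 15 = 166275.
Minute boundaries passed: 92; those not divisible by 10: 92 − 9 = 83; dropped labels = 2 × 83 = 166.
Actual frame index = 166275 − 166 = 166109.

166109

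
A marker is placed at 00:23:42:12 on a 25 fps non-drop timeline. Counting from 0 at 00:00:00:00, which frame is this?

Total seconds to the label: (0 × 3600 + 23 × 60 + 42) = 1422.
Frame index = 1422 × 25 + 12 = 35562.

frame 35562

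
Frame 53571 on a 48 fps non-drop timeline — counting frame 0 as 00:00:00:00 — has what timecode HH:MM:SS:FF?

00:18:36:03

53571 ÷ 48 = 1116 full seconds, remainder 3 frames.
1116 s = 0 h 18 min 36 s.
Timecode: 00:18:36:03.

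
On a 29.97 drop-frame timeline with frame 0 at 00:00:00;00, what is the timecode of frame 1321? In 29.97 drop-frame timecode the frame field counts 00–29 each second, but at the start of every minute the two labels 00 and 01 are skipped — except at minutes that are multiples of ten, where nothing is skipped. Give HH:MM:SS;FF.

00:00:44;01

Ten DF minutes hold 17982 frames, so frame 1321 lies in block 0 (frames 0–17981) with 1321 frames into that block.
The block's first minute is 1800 frames and the rest 1798 each; 1321 frames reaches minute 0, so 0 × 18 + 0 × 2 = 0 labels have been skipped so far.
Adding those back, label number 1321 + 0 = 1321 at 30 labels/s is 44 s + 1 f = 0 h 0 min 44 s frame 1, i.e. 00:00:44;01.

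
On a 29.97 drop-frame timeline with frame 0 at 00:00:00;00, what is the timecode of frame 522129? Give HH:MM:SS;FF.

Ten DF minutes hold 17982 frames, so frame 522129 lies in block 29 (frames 521478–539459) with 651 frames into that block.
The block's first minute is 1800 frames and the rest 1798 each; 651 frames reaches minute 0, so 29 × 18 + 0 × 2 = 522 labels have been skipped so far.
Adding those back, label number 522129 + 522 = 522651 at 30 labels/s is 17421 s + 21 f = 4 h 50 min 21 s frame 21, i.e. 04:50:21;21.

04:50:21;21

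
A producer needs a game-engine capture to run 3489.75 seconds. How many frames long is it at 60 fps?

Frames = 3489.75 × 60 = 209385.

209385 frames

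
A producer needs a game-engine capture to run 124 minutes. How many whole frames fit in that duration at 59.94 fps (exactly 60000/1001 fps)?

124 min = 7440 s.
Frames = 7440 × 60000/1001 = 446400000/1001 ≈ 445954.0460.
Complete frames: 445954.

445954 frames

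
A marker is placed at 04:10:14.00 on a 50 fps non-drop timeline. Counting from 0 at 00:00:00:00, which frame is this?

Total seconds to the label: (4 × 3600 + 10 × 60 + 14) = 15014.
Frame index = 15014 × 50 + 0 = 750700.

frame 750700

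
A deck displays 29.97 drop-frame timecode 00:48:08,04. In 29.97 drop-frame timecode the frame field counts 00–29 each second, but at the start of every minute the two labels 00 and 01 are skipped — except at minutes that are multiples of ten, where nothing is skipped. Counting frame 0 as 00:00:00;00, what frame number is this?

Complete 10-minute blocks: 4, each 17982 frames → 71928.
Remaining 8 whole minutes in the current block: 1800 + 7 × 1798 = 14386 frames.
Within the current minute: 8 × 30 + 4 − 2 = 242 (labels ;00/;01 skipped at this minute). Total = 71928 + 14386 + 242 = 86556.

86556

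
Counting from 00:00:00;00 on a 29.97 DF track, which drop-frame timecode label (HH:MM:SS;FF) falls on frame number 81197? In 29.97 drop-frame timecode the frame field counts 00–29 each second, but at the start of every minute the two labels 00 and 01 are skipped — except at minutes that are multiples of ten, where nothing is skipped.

00:45:09;09

Each 10-minute DF block holds 10 × 60 × 30 − 9 × 2 = 17982 frames. 81197 ÷ 17982 → 4 full blocks, remainder 9269.
Within the partial block the first minute is 1800 frames and each further minute 1798, so 5 further minute boundaries passed. Total skipped labels = 18 × 4 + 2 × 5 = 82.
Non-drop label index = 81197 + 82 = 81279; at 30 labels/s that is 00:45:09:09, i.e. DF 00:45:09;09.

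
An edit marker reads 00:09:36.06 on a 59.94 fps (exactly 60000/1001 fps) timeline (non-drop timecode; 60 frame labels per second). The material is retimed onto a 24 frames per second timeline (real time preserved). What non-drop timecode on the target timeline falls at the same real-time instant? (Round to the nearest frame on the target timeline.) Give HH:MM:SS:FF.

Source frame index: (0×3600 + 9×60 + 36) × 60 + 6 = 34566.
Real time: 34566 / (60000/1001) = 5766761/10000 s.
Target frame: (5766761/10000) × (24) = 17300283/1250 ≈ 13840.226 → 13840.
At 24 labels/s: frame 13840 → 00:09:36:16.

00:09:36:16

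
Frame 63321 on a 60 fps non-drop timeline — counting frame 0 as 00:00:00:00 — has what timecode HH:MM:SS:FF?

63321 ÷ 60 = 1055 full seconds, remainder 21 frames.
1055 s = 0 h 17 min 35 s.
Timecode: 00:17:35:21.

00:17:35:21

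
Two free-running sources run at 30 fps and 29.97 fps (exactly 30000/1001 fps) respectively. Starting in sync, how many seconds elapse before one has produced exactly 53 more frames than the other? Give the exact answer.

53053/30 seconds

The gap grows by |30000/1001 − 30| = 30/1001 frames per second.
Time for a 53-frame gap: 53 ÷ (30/1001) = 53053/30 s.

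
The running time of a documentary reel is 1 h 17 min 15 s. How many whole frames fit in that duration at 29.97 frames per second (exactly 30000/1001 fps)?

138911 frames

1 h 17 min 15 s = 4635 s.
Frames = 4635 × 30000/1001 = 139050000/1001 ≈ 138911.0889.
Complete frames: 138911.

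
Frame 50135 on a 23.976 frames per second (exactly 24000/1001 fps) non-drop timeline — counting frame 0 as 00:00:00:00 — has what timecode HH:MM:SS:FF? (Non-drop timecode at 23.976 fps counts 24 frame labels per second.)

50135 ÷ 24 = 2088 full seconds, remainder 23 frames.
2088 s = 0 h 34 min 48 s.
Timecode: 00:34:48:23.

00:34:48:23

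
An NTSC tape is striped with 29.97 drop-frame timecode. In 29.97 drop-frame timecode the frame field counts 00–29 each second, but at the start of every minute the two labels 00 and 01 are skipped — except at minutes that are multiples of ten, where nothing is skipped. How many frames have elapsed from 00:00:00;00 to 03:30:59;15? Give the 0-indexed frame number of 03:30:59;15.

379407

Complete 10-minute blocks: 21, each 17982 frames → 377622.
Remaining 0 whole minutes in the current block: 0 frames.
Within the current minute: 59 × 30 + 15 = 1785. Total = 377622 + 0 + 1785 = 379407.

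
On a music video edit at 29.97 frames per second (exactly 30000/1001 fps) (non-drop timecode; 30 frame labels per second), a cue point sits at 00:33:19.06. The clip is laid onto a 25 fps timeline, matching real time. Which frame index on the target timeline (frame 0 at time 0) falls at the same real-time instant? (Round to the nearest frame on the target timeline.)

frame 50030

Source frame index: (0×3600 + 33×60 + 19) × 30 + 6 = 59976.
Real time: 59976 / (30000/1001) = 2501499/1250 s.
Target frame: (2501499/1250) × (25) = 2501499/50 ≈ 50029.980 → 50030.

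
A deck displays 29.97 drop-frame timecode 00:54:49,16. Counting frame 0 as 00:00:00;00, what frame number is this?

As if non-drop at 30 labels/s: (0 × 3600 + 54 × 60 + 49) × 30 + 16 = 98686.
Minute boundaries passed: 54; those not divisible by 10: 54 − 5 = 49; dropped labels = 2 × 49 = 98.
Actual frame index = 98686 − 98 = 98588.

98588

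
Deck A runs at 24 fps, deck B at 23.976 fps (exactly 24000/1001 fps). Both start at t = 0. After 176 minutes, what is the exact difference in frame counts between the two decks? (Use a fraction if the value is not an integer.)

23040/91 frames

176 min = 10560 s.
A emits 24 × 10560 = 253440 frames; B emits 24000/1001 × 10560 = 23040000/91.
Difference = 23040/91 frames (≈ 253.1868); B is behind A.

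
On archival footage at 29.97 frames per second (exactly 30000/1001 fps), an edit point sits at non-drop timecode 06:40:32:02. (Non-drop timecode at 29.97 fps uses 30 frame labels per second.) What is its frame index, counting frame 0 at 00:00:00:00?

720962

Total seconds to the label: (6 × 3600 + 40 × 60 + 32) = 24032.
Frame index = 24032 × 30 + 2 = 720962.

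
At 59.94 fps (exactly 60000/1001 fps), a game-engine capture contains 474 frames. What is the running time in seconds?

Running time = 474 / (60000/1001) = 7.9079 s.

7.9079 seconds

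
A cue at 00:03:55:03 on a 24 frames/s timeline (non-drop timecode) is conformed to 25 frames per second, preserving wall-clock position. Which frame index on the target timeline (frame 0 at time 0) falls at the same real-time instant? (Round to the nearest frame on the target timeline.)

frame 5878

Source frame index: (0×3600 + 3×60 + 55) × 24 + 3 = 5643.
Real time: 5643 / (24) = 1881/8 s.
Target frame: (1881/8) × (25) = 47025/8 ≈ 5878.125 → 5878.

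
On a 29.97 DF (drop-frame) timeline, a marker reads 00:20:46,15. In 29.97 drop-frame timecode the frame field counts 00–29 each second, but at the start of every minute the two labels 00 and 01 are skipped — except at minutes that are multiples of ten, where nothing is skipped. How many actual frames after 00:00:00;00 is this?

37359

As if non-drop at 30 labels/s: (0 × 3600 + 20 × 60 + 46) × 30 + 15 = 37395.
Minute boundaries passed: 20; those not divisible by 10: 20 − 2 = 18; dropped labels = 2 × 18 = 36.
Actual frame index = 37395 − 36 = 37359.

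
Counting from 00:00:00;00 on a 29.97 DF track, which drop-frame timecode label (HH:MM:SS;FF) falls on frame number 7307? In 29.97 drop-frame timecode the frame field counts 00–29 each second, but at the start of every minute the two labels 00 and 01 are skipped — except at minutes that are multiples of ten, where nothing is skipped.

00:04:03;25

Each 10-minute DF block holds 10 × 60 × 30 − 9 × 2 = 17982 frames. 7307 ÷ 17982 → 0 full blocks, remainder 7307.
Within the partial block the first minute is 1800 frames and each further minute 1798, so 4 further minute boundaries passed. Total skipped labels = 18 × 0 + 2 × 4 = 8.
Non-drop label index = 7307 + 8 = 7315; at 30 labels/s that is 00:04:03:25, i.e. DF 00:04:03;25.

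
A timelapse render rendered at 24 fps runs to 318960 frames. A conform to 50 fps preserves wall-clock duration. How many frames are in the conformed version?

664500 frames

Target frames = source frames × (target rate / source rate) = 318960 × (50)/(24) = 318960 × 25/12 = 664500.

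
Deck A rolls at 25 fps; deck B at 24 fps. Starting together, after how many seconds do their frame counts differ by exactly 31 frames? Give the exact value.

31 seconds

The gap grows by |24 − 25| = 1 frame per second.
Time for a 31-frame gap: 31 ÷ (1) = 31 s.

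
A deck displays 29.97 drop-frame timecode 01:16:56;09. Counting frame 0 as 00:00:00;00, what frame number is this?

138351

As if non-drop at 30 labels/s: (1 × 3600 + 16 × 60 + 56) × 30 + 9 = 138489.
Minute boundaries passed: 76; those not divisible by 10: 76 − 7 = 69; dropped labels = 2 × 69 = 138.
Actual frame index = 138489 − 138 = 138351.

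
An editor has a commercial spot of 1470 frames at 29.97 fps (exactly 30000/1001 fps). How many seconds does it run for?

Running time = 1470 / (30000/1001) = 49.049 s.

49.049 seconds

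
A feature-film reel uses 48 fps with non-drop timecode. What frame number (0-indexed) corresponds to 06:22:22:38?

frame 1101254

Total seconds to the label: (6 × 3600 + 22 × 60 + 22) = 22942.
Frame index = 22942 × 48 + 38 = 1101254.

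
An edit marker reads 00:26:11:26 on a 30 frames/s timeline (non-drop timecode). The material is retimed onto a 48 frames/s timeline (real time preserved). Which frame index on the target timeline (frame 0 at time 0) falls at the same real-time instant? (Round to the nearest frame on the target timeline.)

frame 75450

Source frame index: (0×3600 + 26×60 + 11) × 30 + 26 = 47156.
Real time: 47156 / (30) = 23578/15 s.
Target frame: (23578/15) × (48) = 377248/5 ≈ 75449.600 → 75450.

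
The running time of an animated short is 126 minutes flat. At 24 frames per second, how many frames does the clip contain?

126 min = 7560 s.
Frames = 7560 × 24 = 181440.

181440 frames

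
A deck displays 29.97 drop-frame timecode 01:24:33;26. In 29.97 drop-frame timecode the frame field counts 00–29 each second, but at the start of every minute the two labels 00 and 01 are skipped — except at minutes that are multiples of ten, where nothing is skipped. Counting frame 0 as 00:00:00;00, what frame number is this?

Complete 10-minute blocks: 8, each 17982 frames → 143856.
Remaining 4 whole minutes in the current block: 1800 + 3 × 1798 = 7194 frames.
Within the current minute: 33 × 30 + 26 − 2 = 1014 (labels ;00/;01 skipped at this minute). Total = 143856 + 7194 + 1014 = 152064.

152064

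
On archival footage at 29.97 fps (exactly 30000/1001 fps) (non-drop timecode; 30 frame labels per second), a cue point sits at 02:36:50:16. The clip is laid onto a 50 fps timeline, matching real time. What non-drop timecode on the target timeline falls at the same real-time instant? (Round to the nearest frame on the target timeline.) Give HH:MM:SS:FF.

Source frame index: (2×3600 + 36×60 + 50) × 30 + 16 = 282316.
Real time: 282316 / (30000/1001) = 70649579/7500 s.
Target frame: (70649579/7500) × (50) = 70649579/150 ≈ 470997.193 → 470997.
At 50 labels/s: frame 470997 → 02:36:59:47.

02:36:59:47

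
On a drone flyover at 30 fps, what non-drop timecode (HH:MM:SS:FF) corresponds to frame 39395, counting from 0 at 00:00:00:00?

39395 ÷ 30 = 1313 full seconds, remainder 5 frames.
1313 s = 0 h 21 min 53 s.
Timecode: 00:21:53:05.

00:21:53:05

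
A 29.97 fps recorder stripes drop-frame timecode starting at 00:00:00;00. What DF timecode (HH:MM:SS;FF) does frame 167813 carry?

01:33:19;11

Each 10-minute DF block holds 10 × 60 × 30 − 9 × 2 = 17982 frames. 167813 ÷ 17982 → 9 full blocks, remainder 5975.
Within the partial block the first minute is 1800 frames and each further minute 1798, so 3 further minute boundaries passed. Total skipped labels = 18 × 9 + 2 × 3 = 168.
Non-drop label index = 167813 + 168 = 167981; at 30 labels/s that is 01:33:19:11, i.e. DF 01:33:19;11.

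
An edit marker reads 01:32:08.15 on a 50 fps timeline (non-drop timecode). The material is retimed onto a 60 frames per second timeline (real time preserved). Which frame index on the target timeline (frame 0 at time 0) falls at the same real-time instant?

frame 331698

Source frame index: (1×3600 + 32×60 + 8) × 50 + 15 = 276415.
Real time: 276415 / (50) = 55283/10 s.
Target frame: (55283/10) × (60) = 331698.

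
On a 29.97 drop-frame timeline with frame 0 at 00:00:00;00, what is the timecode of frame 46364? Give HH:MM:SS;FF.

00:25:47;00

Ten DF minutes hold 17982 frames, so frame 46364 lies in block 2 (frames 35964–53945) with 10400 frames into that block.
The block's first minute is 1800 frames and the rest 1798 each; 10400 frames reaches minute 5, so 2 × 18 + 5 × 2 = 46 labels have been skipped so far.
Adding those back, label number 46364 + 46 = 46410 at 30 labels/s is 1547 s + 0 f = 0 h 25 min 47 s frame 0, i.e. 00:25:47;00.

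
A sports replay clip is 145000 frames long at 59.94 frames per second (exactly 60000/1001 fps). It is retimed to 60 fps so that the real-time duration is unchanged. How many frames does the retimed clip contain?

Target frames = source frames × (target rate / source rate) = 145000 × (60)/(60000/1001) = 145000 × 1001/1000 = 145145.

145145 frames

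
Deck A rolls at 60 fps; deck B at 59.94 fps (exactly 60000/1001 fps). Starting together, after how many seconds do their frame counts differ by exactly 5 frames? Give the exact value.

The gap grows by |60000/1001 − 60| = 60/1001 frames per second.
Time for a 5-frame gap: 5 ÷ (60/1001) = 1001/12 s.

1001/12 seconds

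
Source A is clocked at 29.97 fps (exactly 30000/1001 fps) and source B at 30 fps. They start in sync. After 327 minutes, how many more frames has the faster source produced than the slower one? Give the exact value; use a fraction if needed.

588600/1001 frames

327 min = 19620 s.
A emits 30000/1001 × 19620 = 588600000/1001 frames; B emits 30 × 19620 = 588600.
Difference = 588600/1001 frames (≈ 588.0120); B is ahead of A.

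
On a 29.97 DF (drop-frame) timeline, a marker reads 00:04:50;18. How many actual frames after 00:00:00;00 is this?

8710

Complete 10-minute blocks: 0, each 17982 frames → 0.
Remaining 4 whole minutes in the current block: 1800 + 3 × 1798 = 7194 frames.
Within the current minute: 50 × 30 + 18 − 2 = 1516 (labels ;00/;01 skipped at this minute). Total = 0 + 7194 + 1516 = 8710.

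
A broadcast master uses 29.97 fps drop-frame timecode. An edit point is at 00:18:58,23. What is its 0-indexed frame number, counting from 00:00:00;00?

Complete 10-minute blocks: 1, each 17982 frames → 17982.
Remaining 8 whole minutes in the current block: 1800 + 7 × 1798 = 14386 frames.
Within the current minute: 58 × 30 + 23 − 2 = 1761 (labels ;00/;01 skipped at this minute). Total = 17982 + 14386 + 1761 = 34129.

34129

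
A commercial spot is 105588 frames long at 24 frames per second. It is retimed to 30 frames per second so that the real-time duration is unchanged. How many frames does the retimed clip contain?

Target frames = source frames × (target rate / source rate) = 105588 × (30)/(24) = 105588 × 5/4 = 131985.

131985 frames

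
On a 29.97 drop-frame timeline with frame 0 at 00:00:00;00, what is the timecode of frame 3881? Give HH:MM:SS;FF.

00:02:09;15

Each 10-minute DF block holds 10 × 60 × 30 − 9 × 2 = 17982 frames. 3881 ÷ 17982 → 0 full blocks, remainder 3881.
Within the partial block the first minute is 1800 frames and each further minute 1798, so 2 further minute boundaries passed. Total skipped labels = 18 × 0 + 2 × 2 = 4.
Non-drop label index = 3881 + 4 = 3885; at 30 labels/s that is 00:02:09:15, i.e. DF 00:02:09;15.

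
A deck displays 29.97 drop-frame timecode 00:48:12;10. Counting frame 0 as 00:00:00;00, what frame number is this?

86682

As if non-drop at 30 labels/s: (0 × 3600 + 48 × 60 + 12) × 30 + 10 = 86770.
Minute boundaries passed: 48; those not divisible by 10: 48 − 4 = 44; dropped labels = 2 × 44 = 88.
Actual frame index = 86770 − 88 = 86682.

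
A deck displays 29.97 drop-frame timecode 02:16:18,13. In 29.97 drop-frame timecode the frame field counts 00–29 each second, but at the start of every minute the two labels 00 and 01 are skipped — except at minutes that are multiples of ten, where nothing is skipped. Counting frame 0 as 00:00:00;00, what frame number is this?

As if non-drop at 30 labels/s: (2 × 3600 + 16 × 60 + 18) × 30 + 13 = 245353.
Minute boundaries passed: 136; those not divisible by 10: 136 − 13 = 123; dropped labels = 2 × 123 = 246.
Actual frame index = 245353 − 246 = 245107.

245107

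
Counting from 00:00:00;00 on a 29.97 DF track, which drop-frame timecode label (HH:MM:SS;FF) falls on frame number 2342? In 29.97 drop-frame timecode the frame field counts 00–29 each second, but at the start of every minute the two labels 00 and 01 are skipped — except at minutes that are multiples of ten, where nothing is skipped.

Each 10-minute DF block holds 10 × 60 × 30 − 9 × 2 = 17982 frames. 2342 ÷ 17982 → 0 full blocks, remainder 2342.
Within the partial block the first minute is 1800 frames and each further minute 1798, so 1 further minute boundary passed. Total skipped labels = 18 × 0 + 2 × 1 = 2.
Non-drop label index = 2342 + 2 = 2344; at 30 labels/s that is 00:01:18:04, i.e. DF 00:01:18;04.

00:01:18;04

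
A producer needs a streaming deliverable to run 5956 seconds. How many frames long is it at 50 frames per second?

297800 frames

Frames = 5956 × 50 = 297800.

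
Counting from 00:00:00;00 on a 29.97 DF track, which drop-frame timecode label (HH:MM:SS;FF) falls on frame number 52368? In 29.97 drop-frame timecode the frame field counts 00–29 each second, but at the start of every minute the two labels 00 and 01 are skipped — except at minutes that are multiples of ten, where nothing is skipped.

Ten DF minutes hold 17982 frames, so frame 52368 lies in block 2 (frames 35964–53945) with 16404 frames into that block.
The block's first minute is 1800 frames and the rest 1798 each; 16404 frames reaches minute 9, so 2 × 18 + 9 × 2 = 54 labels have been skipped so far.
Adding those back, label number 52368 + 54 = 52422 at 30 labels/s is 1747 s + 12 f = 0 h 29 min 7 s frame 12, i.e. 00:29:07;12.

00:29:07;12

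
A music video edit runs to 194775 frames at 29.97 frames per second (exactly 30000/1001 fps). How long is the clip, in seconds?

Running time = 194775 / (30000/1001) = 6498.9925 s.

6498.9925 seconds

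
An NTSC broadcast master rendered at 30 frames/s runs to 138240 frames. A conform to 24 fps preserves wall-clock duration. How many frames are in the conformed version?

Target frames = source frames × (target rate / source rate) = 138240 × (24)/(30) = 138240 × 4/5 = 110592.

110592 frames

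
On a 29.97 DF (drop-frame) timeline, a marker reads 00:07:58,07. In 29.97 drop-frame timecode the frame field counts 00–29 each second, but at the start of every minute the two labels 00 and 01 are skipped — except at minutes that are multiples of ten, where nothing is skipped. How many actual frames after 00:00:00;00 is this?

14333

As if non-drop at 30 labels/s: (0 × 3600 + 7 × 60 + 58) × 30 + 7 = 14347.
Minute boundaries passed: 7; those not divisible by 10: 7 − 0 = 7; dropped labels = 2 × 7 = 14.
Actual frame index = 14347 − 14 = 14333.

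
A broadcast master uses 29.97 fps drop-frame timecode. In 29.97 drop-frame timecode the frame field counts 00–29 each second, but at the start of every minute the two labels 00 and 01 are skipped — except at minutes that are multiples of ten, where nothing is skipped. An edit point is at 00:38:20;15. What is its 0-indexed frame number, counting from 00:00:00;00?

Complete 10-minute blocks: 3, each 17982 frames → 53946.
Remaining 8 whole minutes in the current block: 1800 + 7 × 1798 = 14386 frames.
Within the current minute: 20 × 30 + 15 − 2 = 613 (labels ;00/;01 skipped at this minute). Total = 53946 + 14386 + 613 = 68945.

68945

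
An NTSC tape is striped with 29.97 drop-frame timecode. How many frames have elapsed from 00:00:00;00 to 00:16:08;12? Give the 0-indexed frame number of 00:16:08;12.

As if non-drop at 30 labels/s: (0 × 3600 + 16 × 60 + 8) × 30 + 12 = 29052.
Minute boundaries passed: 16; those not divisible by 10: 16 − 1 = 15; dropped labels = 2 × 15 = 30.
Actual frame index = 29052 − 30 = 29022.

29022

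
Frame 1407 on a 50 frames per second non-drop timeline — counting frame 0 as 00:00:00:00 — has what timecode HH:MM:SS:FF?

00:00:28:07

1407 ÷ 50 = 28 full seconds, remainder 7 frames.
28 s = 0 h 0 min 28 s.
Timecode: 00:00:28:07.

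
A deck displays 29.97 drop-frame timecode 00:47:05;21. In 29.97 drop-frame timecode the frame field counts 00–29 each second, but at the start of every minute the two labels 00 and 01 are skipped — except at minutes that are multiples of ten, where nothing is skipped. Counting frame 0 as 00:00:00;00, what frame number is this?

As if non-drop at 30 labels/s: (0 × 3600 + 47 × 60 + 5) × 30 + 21 = 84771.
Minute boundaries passed: 47; those not divisible by 10: 47 − 4 = 43; dropped labels = 2 × 43 = 86.
Actual frame index = 84771 − 86 = 84685.

84685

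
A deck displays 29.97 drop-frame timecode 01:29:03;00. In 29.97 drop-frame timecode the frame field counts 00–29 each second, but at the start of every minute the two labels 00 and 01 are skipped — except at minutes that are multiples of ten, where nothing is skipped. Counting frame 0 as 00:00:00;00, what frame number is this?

160128

As if non-drop at 30 labels/s: (1 × 3600 + 29 × 60 + 3) × 30 + 0 = 160290.
Minute boundaries passed: 89; those not divisible by 10: 89 − 8 = 81; dropped labels = 2 × 81 = 162.
Actual frame index = 160290 − 162 = 160128.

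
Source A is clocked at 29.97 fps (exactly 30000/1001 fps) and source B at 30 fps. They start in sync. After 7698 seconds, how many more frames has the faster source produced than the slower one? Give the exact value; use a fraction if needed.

230940/1001 frames

A emits 30000/1001 × 7698 = 230940000/1001 frames; B emits 30 × 7698 = 230940.
Difference = 230940/1001 frames (≈ 230.7093); B is ahead of A.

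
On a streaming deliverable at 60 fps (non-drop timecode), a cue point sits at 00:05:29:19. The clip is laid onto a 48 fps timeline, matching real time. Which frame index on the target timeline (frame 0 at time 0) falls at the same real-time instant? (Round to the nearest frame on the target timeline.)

Source frame index: (0×3600 + 5×60 + 29) × 60 + 19 = 19759.
Real time: 19759 / (60) = 19759/60 s.
Target frame: (19759/60) × (48) = 79036/5 ≈ 15807.200 → 15807.

frame 15807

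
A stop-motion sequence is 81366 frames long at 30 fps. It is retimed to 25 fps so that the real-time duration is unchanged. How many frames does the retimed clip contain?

Target frames = source frames × (target rate / source rate) = 81366 × (25)/(30) = 81366 × 5/6 = 67805.

67805 frames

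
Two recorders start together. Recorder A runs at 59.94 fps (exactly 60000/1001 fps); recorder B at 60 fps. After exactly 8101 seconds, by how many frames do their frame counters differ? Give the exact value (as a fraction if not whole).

A emits 60000/1001 × 8101 = 486060000/1001 frames; B emits 60 × 8101 = 486060.
Difference = 486060/1001 frames (≈ 485.5744); B is ahead of A.

486060/1001 frames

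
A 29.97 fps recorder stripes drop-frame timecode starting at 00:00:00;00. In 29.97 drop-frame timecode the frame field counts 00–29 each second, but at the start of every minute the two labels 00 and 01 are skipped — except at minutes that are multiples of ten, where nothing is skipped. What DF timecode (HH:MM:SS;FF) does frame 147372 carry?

Each 10-minute DF block holds 10 × 60 × 30 − 9 × 2 = 17982 frames. 147372 ÷ 17982 → 8 full blocks, remainder 3516.
Within the partial block the first minute is 1800 frames and each further minute 1798, so 1 further minute boundary passed. Total skipped labels = 18 × 8 + 2 × 1 = 146.
Non-drop label index = 147372 + 146 = 147518; at 30 labels/s that is 01:21:57:08, i.e. DF 01:21:57;08.

01:21:57;08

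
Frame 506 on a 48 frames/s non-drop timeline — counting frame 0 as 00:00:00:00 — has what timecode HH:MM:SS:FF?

00:00:10:26

506 ÷ 48 = 10 full seconds, remainder 26 frames.
10 s = 0 h 0 min 10 s.
Timecode: 00:00:10:26.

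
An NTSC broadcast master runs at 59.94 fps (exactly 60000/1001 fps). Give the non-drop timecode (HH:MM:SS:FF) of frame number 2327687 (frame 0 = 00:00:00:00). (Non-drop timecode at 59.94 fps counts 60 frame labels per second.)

10:46:34:47

2327687 ÷ 60 = 38794 full seconds, remainder 47 frames.
38794 s = 10 h 46 min 34 s.
Timecode: 10:46:34:47.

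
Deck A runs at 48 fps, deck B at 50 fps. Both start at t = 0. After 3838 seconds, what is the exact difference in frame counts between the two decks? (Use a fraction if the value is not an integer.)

A emits 48 × 3838 = 184224 frames; B emits 50 × 3838 = 191900.
Difference = 7676 frames; B is ahead of A.

7676 frames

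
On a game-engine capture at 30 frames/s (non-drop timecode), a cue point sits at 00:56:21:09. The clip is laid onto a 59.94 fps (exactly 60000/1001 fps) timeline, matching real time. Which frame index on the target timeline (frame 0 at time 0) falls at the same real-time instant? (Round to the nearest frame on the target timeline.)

frame 202675

Source frame index: (0×3600 + 56×60 + 21) × 30 + 9 = 101439.
Real time: 101439 / (30) = 33813/10 s.
Target frame: (33813/10) × (60000/1001) = 15606000/77 ≈ 202675.325 → 202675.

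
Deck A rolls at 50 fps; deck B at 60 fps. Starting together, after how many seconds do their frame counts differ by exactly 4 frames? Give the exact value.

0.4 seconds

The gap grows by |60 − 50| = 10 frames per second.
Time for a 4-frame gap: 4 ÷ (10) = 0.4 s.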